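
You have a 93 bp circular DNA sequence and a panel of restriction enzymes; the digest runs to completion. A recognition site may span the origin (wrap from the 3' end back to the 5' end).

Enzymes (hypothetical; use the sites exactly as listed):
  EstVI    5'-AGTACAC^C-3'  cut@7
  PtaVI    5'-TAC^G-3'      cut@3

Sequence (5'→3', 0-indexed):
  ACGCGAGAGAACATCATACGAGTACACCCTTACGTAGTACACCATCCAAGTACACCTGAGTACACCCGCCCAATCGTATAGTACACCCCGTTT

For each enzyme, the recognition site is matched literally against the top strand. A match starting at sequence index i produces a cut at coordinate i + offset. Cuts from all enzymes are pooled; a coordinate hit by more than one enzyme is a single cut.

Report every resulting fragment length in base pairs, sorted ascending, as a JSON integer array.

Site scan:
  EstVI AGTACACC/7: at [20, 35, 48, 58, 79] ⇒ [27, 42, 55, 65, 86]
  PtaVI TACG/3: at [16, 30, 92] ⇒ [2, 19, 33]

Pooled cuts: [2, 19, 27, 33, 42, 55, 65, 86]

Fragments:
  2→19: 17 bp
  19→27: 8 bp
  27→33: 6 bp
  33→42: 9 bp
  42→55: 13 bp
  55→65: 10 bp
  65→86: 21 bp
  86→2 (wrap): 93-86+2 = 9 bp

[6,8,9,9,10,13,17,21]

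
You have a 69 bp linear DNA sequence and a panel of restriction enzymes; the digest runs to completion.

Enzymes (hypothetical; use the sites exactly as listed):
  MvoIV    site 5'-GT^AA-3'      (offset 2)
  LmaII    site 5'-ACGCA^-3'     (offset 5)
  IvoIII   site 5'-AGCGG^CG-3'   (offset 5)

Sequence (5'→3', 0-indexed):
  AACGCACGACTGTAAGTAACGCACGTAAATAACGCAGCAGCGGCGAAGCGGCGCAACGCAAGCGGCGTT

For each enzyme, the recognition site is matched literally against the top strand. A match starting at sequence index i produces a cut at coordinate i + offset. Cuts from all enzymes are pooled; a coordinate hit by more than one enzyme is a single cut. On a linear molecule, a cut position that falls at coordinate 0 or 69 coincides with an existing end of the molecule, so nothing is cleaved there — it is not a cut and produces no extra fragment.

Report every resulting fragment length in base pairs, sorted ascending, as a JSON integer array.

Site scan:
  MvoIV (GTAA, off=2): starts [11, 15, 24] → cuts [13, 17, 26]
  LmaII (ACGCA, off=5): starts [1, 18, 31, 55] → cuts [6, 23, 36, 60]
  IvoIII (AGCGGCG, off=5): starts [38, 46, 60] → cuts [43, 51, 65]

All cut coordinates (distinct, sorted): [6, 13, 17, 23, 26, 36, 43, 51, 60, 65]

Fragments:
  [0,6): 6 bp
  [6,13): 7 bp
  [13,17): 4 bp
  [17,23): 6 bp
  [23,26): 3 bp
  [26,36): 10 bp
  [36,43): 7 bp
  [43,51): 8 bp
  [51,60): 9 bp
  [60,65): 5 bp
  [65,69): 4 bp

[3,4,4,5,6,6,7,7,8,9,10]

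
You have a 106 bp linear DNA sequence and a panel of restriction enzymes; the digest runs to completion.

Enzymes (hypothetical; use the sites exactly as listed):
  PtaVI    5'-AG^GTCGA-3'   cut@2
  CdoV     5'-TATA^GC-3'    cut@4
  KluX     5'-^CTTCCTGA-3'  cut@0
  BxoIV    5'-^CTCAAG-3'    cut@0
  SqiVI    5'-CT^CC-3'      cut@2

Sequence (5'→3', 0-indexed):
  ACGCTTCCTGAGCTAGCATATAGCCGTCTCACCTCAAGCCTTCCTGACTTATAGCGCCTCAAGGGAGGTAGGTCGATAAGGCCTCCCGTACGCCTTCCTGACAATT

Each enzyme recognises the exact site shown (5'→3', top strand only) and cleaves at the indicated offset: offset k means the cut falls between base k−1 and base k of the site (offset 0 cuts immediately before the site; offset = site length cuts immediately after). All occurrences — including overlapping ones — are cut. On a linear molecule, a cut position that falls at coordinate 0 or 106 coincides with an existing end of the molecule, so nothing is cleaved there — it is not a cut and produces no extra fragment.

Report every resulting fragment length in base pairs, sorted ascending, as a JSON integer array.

[3,4,7,9,10,13,13,14,14,19]

Per-enzyme occurrences:
  PtaVI AGGTCGA/2: at [69] ⇒ [71]
  CdoV TATAGC/4: at [18, 49] ⇒ [22, 53]
  KluX CTTCCTGA/0: at [3, 39, 93] ⇒ [3, 39, 93]
  BxoIV CTCAAG/0: at [32, 57] ⇒ [32, 57]
  SqiVI CTCC/2: at [82] ⇒ [84]

All cut coordinates (distinct, sorted): [3, 22, 32, 39, 53, 57, 71, 84, 93]

Fragment lengths:
  [0,3): 3 bp
  [3,22): 19 bp
  [22,32): 10 bp
  [32,39): 7 bp
  [39,53): 14 bp
  [53,57): 4 bp
  [57,71): 14 bp
  [71,84): 13 bp
  [84,93): 9 bp
  [93,106): 13 bp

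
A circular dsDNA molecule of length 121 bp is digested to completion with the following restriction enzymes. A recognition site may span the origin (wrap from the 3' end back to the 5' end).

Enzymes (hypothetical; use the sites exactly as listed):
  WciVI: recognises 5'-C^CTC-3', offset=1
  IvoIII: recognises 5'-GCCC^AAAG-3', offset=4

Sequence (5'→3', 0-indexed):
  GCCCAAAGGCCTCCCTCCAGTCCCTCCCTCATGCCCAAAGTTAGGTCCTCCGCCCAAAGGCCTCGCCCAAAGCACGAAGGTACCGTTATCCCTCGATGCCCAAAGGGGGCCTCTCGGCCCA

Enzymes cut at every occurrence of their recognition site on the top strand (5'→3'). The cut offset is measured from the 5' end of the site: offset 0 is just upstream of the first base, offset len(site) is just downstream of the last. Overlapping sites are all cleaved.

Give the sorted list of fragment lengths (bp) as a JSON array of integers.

Per-enzyme occurrences:
  WciVI CCTC/1: at [9, 13, 22, 26, 46, 60, 90, 109] ⇒ [10, 14, 23, 27, 47, 61, 91, 110]
  IvoIII GCCCAAAG/4: at [0, 32, 51, 64, 97] ⇒ [4, 36, 55, 68, 101]

Pooled cuts: [4, 10, 14, 23, 27, 36, 47, 55, 61, 68, 91, 101, 110]

Fragment lengths:
  4→10: 6 bp
  10→14: 4 bp
  14→23: 9 bp
  23→27: 4 bp
  27→36: 9 bp
  36→47: 11 bp
  47→55: 8 bp
  55→61: 6 bp
  61→68: 7 bp
  68→91: 23 bp
  91→101: 10 bp
  101→110: 9 bp
  110→4 (wrap): 121-110+4 = 15 bp

[4,4,6,6,7,8,9,9,9,10,11,15,23]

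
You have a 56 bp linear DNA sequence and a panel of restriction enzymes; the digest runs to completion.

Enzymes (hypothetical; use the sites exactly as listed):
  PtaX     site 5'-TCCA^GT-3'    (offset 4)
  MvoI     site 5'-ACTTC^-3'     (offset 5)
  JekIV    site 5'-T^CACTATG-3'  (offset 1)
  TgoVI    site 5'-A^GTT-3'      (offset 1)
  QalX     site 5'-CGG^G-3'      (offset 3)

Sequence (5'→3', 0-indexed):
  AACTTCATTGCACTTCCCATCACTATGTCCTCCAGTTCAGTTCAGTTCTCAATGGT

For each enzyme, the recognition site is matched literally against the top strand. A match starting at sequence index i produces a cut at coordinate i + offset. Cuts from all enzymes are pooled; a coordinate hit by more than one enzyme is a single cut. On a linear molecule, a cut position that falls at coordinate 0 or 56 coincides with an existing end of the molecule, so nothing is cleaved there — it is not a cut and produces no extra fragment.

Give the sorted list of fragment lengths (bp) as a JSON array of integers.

[4,5,5,6,10,12,14]

Scan for sites:
  PtaX (TCCAGT, off=4): starts [30] → cuts [34]
  MvoI (ACTTC, off=5): starts [1, 11] → cuts [6, 16]
  JekIV (TCACTATG, off=1): starts [19] → cuts [20]
  TgoVI (AGTT, off=1): starts [33, 38, 43] → cuts [34, 39, 44]
  QalX (CGGG, off=3): no sites

Pooled cuts: [6, 16, 20, 34, 39, 44]

Fragment lengths:
  [0,6): 6 bp
  [6,16): 10 bp
  [16,20): 4 bp
  [20,34): 14 bp
  [34,39): 5 bp
  [39,44): 5 bp
  [44,56): 12 bp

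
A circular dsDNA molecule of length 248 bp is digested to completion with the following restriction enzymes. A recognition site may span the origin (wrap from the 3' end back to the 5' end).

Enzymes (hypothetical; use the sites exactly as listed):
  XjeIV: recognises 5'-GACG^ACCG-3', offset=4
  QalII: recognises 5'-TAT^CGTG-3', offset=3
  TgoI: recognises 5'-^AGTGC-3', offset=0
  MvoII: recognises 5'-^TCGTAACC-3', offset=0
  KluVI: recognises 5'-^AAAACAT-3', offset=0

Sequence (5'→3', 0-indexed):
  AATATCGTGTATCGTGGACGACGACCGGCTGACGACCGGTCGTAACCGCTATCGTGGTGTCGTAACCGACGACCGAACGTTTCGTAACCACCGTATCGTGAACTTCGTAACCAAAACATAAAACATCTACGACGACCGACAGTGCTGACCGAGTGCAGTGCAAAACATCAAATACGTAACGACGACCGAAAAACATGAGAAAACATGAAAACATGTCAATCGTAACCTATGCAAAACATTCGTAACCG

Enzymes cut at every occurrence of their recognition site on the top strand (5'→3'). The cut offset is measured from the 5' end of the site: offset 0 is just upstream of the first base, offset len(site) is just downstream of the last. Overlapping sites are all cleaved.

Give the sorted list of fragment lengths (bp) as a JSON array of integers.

[5,5,5,5,6,7,7,7,7,8,8,8,10,10,11,11,11,12,12,13,13,14,15,15,23]

Scan for sites:
  XjeIV GACGACCG/4: at [19, 30, 67, 130, 180] ⇒ [23, 34, 71, 134, 184]
  QalII TATCGTG/3: at [2, 9, 49, 93] ⇒ [5, 12, 52, 96]
  TgoI AGTGC/0: at [140, 151, 156] ⇒ [140, 151, 156]
  MvoII TCGTAACC/0: at [39, 59, 81, 104, 219, 239] ⇒ [39, 59, 81, 104, 219, 239]
  KluVI AAAACAT/0: at [112, 119, 161, 189, 199, 207, 232] ⇒ [112, 119, 161, 189, 199, 207, 232]

All cut coordinates (distinct, sorted): [5, 12, 23, 34, 39, 52, 59, 71, 81, 96, 104, 112, 119, 134, 140, 151, 156, 161, 184, 189, 199, 207, 219, 232, 239]

Fragments:
  5→12: 7 bp
  12→23: 11 bp
  23→34: 11 bp
  34→39: 5 bp
  39→52: 13 bp
  52→59: 7 bp
  59→71: 12 bp
  71→81: 10 bp
  81→96: 15 bp
  96→104: 8 bp
  104→112: 8 bp
  112→119: 7 bp
  119→134: 15 bp
  134→140: 6 bp
  140→151: 11 bp
  151→156: 5 bp
  156→161: 5 bp
  161→184: 23 bp
  184→189: 5 bp
  189→199: 10 bp
  199→207: 8 bp
  207→219: 12 bp
  219→232: 13 bp
  232→239: 7 bp
  239→5 (wrap): 248-239+5 = 14 bp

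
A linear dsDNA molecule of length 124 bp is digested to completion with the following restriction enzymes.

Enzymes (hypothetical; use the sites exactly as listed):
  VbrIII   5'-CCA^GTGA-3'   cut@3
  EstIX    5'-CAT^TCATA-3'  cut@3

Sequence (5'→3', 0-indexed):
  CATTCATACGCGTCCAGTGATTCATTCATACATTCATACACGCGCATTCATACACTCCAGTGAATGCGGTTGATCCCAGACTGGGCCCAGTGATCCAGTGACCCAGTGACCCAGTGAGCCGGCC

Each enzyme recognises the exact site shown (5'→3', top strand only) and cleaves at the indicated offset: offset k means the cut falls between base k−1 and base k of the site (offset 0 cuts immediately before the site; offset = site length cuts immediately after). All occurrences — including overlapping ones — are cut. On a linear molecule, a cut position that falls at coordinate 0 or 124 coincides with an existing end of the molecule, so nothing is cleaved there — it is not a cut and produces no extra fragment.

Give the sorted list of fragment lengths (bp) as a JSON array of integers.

Per-enzyme occurrences:
  VbrIII (CCAGTGA, off=3): starts [13, 56, 86, 94, 102, 110] → cuts [16, 59, 89, 97, 105, 113]
  EstIX (CATTCATA, off=3): starts [0, 22, 30, 44] → cuts [3, 25, 33, 47]

All cut coordinates (distinct, sorted): [3, 16, 25, 33, 47, 59, 89, 97, 105, 113]

Fragment lengths:
  [0,3): 3 bp
  [3,16): 13 bp
  [16,25): 9 bp
  [25,33): 8 bp
  [33,47): 14 bp
  [47,59): 12 bp
  [59,89): 30 bp
  [89,97): 8 bp
  [97,105): 8 bp
  [105,113): 8 bp
  [113,124): 11 bp

[3,8,8,8,8,9,11,12,13,14,30]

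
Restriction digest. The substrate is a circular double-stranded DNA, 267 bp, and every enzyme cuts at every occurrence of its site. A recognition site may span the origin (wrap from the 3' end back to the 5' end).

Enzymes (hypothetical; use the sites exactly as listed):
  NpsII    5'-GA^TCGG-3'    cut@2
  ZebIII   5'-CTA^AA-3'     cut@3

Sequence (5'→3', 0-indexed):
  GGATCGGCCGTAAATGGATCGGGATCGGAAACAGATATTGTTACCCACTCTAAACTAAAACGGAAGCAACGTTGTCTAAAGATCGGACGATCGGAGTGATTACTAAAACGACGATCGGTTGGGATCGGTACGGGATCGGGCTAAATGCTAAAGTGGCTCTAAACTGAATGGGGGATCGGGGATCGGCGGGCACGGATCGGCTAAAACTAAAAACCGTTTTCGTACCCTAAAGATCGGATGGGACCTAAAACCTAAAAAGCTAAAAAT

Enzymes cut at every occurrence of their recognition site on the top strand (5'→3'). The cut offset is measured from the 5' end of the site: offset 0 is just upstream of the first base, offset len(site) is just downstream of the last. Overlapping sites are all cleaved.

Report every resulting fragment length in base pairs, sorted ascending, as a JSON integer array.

[4,4,5,6,6,7,7,7,7,8,8,8,8,9,10,11,11,14,14,14,15,15,20,21,28]

Scan for sites:
  NpsII GATCGG/2: at [1, 16, 22, 80, 88, 112, 122, 133, 173, 180, 194, 231] ⇒ [3, 18, 24, 82, 90, 114, 124, 135, 175, 182, 196, 233]
  ZebIII CTAAA/3: at [49, 54, 75, 102, 140, 147, 158, 200, 206, 226, 244, 251, 259] ⇒ [52, 57, 78, 105, 143, 150, 161, 203, 209, 229, 247, 254, 262]

All cut coordinates (distinct, sorted): [3, 18, 24, 52, 57, 78, 82, 90, 105, 114, 124, 135, 143, 150, 161, 175, 182, 196, 203, 209, 229, 233, 247, 254, 262]

Fragment lengths:
  3→18: 15 bp
  18→24: 6 bp
  24→52: 28 bp
  52→57: 5 bp
  57→78: 21 bp
  78→82: 4 bp
  82→90: 8 bp
  90→105: 15 bp
  105→114: 9 bp
  114→124: 10 bp
  124→135: 11 bp
  135→143: 8 bp
  143→150: 7 bp
  150→161: 11 bp
  161→175: 14 bp
  175→182: 7 bp
  182→196: 14 bp
  196→203: 7 bp
  203→209: 6 bp
  209→229: 20 bp
  229→233: 4 bp
  233→247: 14 bp
  247→254: 7 bp
  254→262: 8 bp
  262→3 (wrap): 267-262+3 = 8 bp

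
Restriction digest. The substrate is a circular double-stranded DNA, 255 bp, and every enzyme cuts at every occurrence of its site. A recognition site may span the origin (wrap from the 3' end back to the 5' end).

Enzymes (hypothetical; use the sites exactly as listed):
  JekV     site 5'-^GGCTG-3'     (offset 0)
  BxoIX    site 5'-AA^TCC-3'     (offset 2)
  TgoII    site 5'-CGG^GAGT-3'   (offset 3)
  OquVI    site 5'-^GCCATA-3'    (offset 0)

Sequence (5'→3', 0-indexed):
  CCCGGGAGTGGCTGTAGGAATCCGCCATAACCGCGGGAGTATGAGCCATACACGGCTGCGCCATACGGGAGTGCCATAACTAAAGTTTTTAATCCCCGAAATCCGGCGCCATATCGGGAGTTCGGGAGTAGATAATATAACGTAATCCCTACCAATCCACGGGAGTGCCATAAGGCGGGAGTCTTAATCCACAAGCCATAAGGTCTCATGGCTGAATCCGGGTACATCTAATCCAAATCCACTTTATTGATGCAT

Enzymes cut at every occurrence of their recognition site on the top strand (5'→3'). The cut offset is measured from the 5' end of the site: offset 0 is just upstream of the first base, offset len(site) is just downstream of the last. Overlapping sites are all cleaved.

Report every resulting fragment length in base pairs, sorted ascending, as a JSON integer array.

[3,4,4,4,6,6,6,7,7,7,8,8,9,9,9,9,10,10,11,12,13,15,15,20,20,23]

Scan for sites:
  JekV (GGCTG, off=0): starts [9, 53, 209] → cuts [9, 53, 209]
  BxoIX (AATCC, off=2): starts [18, 90, 99, 143, 153, 185, 214, 229, 235] → cuts [20, 92, 101, 145, 155, 187, 216, 231, 237]
  TgoII (CGGGAGT, off=3): starts [2, 33, 65, 114, 122, 159, 175] → cuts [5, 36, 68, 117, 125, 162, 178]
  OquVI (GCCATA, off=0): starts [23, 44, 59, 72, 107, 166, 194] → cuts [23, 44, 59, 72, 107, 166, 194]

All cut coordinates (distinct, sorted): [5, 9, 20, 23, 36, 44, 53, 59, 68, 72, 92, 101, 107, 117, 125, 145, 155, 162, 166, 178, 187, 194, 209, 216, 231, 237]

Fragment lengths:
  5→9: 4 bp
  9→20: 11 bp
  20→23: 3 bp
  23→36: 13 bp
  36→44: 8 bp
  44→53: 9 bp
  53→59: 6 bp
  59→68: 9 bp
  68→72: 4 bp
  72→92: 20 bp
  92→101: 9 bp
  101→107: 6 bp
  107→117: 10 bp
  117→125: 8 bp
  125→145: 20 bp
  145→155: 10 bp
  155→162: 7 bp
  162→166: 4 bp
  166→178: 12 bp
  178→187: 9 bp
  187→194: 7 bp
  194→209: 15 bp
  209→216: 7 bp
  216→231: 15 bp
  231→237: 6 bp
  237→5 (wrap): 255-237+5 = 23 bp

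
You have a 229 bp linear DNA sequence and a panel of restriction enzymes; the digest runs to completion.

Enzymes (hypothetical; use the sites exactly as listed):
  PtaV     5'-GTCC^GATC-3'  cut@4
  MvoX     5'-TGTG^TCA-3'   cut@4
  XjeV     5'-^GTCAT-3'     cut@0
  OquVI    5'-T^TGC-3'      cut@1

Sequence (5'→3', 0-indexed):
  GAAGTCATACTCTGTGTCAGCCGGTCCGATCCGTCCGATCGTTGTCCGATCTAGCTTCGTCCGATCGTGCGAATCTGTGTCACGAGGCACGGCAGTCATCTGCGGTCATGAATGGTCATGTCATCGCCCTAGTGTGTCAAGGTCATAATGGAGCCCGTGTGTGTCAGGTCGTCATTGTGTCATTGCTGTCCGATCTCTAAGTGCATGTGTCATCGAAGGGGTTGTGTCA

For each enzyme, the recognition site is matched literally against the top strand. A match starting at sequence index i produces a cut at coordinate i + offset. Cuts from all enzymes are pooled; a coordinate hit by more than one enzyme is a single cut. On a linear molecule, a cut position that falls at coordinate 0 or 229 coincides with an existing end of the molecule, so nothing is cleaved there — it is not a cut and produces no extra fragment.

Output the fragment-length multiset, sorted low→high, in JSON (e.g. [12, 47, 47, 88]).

[1,1,3,3,4,5,5,7,8,8,9,10,10,11,11,13,15,15,17,17,17,17,22]

Per-enzyme occurrences:
  PtaV GTCCGATC/4: at [23, 32, 43, 58, 187] ⇒ [27, 36, 47, 62, 191]
  MvoX TGTGTCA/4: at [12, 75, 132, 159, 175, 205, 222] ⇒ [16, 79, 136, 163, 179, 209, 226]
  XjeV GTCAT/0: at [3, 94, 104, 114, 119, 141, 170, 178, 208] ⇒ [3, 94, 104, 114, 119, 141, 170, 178, 208]
  OquVI TTGC/1: at [182] ⇒ [183]

All cut coordinates (distinct, sorted): [3, 16, 27, 36, 47, 62, 79, 94, 104, 114, 119, 136, 141, 163, 170, 178, 179, 183, 191, 208, 209, 226]

Fragments:
  [0,3): 3 bp
  [3,16): 13 bp
  [16,27): 11 bp
  [27,36): 9 bp
  [36,47): 11 bp
  [47,62): 15 bp
  [62,79): 17 bp
  [79,94): 15 bp
  [94,104): 10 bp
  [104,114): 10 bp
  [114,119): 5 bp
  [119,136): 17 bp
  [136,141): 5 bp
  [141,163): 22 bp
  [163,170): 7 bp
  [170,178): 8 bp
  [178,179): 1 bp
  [179,183): 4 bp
  [183,191): 8 bp
  [191,208): 17 bp
  [208,209): 1 bp
  [209,226): 17 bp
  [226,229): 3 bp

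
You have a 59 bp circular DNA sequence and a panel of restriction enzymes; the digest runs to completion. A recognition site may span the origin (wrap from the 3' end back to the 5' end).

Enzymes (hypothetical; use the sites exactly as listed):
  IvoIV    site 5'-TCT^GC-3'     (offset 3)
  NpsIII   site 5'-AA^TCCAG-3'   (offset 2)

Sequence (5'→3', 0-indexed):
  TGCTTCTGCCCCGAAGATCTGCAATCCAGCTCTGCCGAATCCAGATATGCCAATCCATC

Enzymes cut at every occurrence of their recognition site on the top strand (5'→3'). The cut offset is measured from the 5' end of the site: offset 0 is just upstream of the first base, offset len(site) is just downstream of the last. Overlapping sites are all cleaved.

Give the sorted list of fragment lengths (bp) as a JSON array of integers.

[4,6,6,9,13,21]

Scan for sites:
  IvoIV TCTGC/3: at [4, 17, 30, 57] ⇒ [1, 7, 20, 33]
  NpsIII AATCCAG/2: at [22, 37] ⇒ [24, 39]

Pooled cuts: [1, 7, 20, 24, 33, 39]

Fragments:
  1→7: 6 bp
  7→20: 13 bp
  20→24: 4 bp
  24→33: 9 bp
  33→39: 6 bp
  39→1 (wrap): 59-39+1 = 21 bp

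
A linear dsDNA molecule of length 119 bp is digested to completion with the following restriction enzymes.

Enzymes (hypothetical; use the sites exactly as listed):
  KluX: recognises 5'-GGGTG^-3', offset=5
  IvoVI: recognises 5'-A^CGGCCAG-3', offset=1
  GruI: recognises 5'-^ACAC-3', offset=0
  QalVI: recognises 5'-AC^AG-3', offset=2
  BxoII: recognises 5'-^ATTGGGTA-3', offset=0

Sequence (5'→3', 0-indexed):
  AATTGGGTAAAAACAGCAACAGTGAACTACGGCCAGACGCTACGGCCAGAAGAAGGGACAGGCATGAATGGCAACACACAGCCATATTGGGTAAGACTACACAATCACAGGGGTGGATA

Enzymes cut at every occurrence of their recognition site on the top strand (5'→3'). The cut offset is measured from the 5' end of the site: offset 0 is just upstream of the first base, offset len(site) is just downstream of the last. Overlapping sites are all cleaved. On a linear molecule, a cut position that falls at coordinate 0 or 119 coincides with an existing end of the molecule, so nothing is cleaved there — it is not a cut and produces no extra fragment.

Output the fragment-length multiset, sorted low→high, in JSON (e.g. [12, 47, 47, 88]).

Scan for sites:
  KluX (GGGTG, off=5): starts [110] → cuts [115]
  IvoVI (ACGGCCAG, off=1): starts [28, 41] → cuts [29, 42]
  GruI (ACAC, off=0): starts [73, 75, 98] → cuts [73, 75, 98]
  QalVI (ACAG, off=2): starts [12, 18, 57, 77, 106] → cuts [14, 20, 59, 79, 108]
  BxoII (ATTGGGTA, off=0): starts [1, 85] → cuts [1, 85]

All cut coordinates (distinct, sorted): [1, 14, 20, 29, 42, 59, 73, 75, 79, 85, 98, 108, 115]

Fragments:
  [0,1): 1 bp
  [1,14): 13 bp
  [14,20): 6 bp
  [20,29): 9 bp
  [29,42): 13 bp
  [42,59): 17 bp
  [59,73): 14 bp
  [73,75): 2 bp
  [75,79): 4 bp
  [79,85): 6 bp
  [85,98): 13 bp
  [98,108): 10 bp
  [108,115): 7 bp
  [115,119): 4 bp

[1,2,4,4,6,6,7,9,10,13,13,13,14,17]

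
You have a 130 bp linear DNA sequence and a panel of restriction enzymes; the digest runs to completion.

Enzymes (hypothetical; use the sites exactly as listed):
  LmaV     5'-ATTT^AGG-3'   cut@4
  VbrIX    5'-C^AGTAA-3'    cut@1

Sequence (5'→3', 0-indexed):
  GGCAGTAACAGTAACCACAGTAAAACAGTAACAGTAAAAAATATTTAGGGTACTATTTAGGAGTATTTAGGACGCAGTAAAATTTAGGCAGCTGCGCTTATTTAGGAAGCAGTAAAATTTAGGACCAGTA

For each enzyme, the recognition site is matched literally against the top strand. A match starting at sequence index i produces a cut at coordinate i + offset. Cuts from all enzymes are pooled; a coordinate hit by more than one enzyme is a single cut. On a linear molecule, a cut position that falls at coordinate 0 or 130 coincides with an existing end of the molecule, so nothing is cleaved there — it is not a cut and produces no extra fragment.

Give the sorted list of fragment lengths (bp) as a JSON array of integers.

[3,6,6,7,7,8,9,10,10,10,10,12,14,18]

Scan for sites:
  LmaV (ATTTAGG, off=4): starts [42, 54, 64, 81, 99, 116] → cuts [46, 58, 68, 85, 103, 120]
  VbrIX (CAGTAA, off=1): starts [2, 8, 17, 25, 31, 74, 109] → cuts [3, 9, 18, 26, 32, 75, 110]

All cut coordinates (distinct, sorted): [3, 9, 18, 26, 32, 46, 58, 68, 75, 85, 103, 110, 120]

Fragment lengths:
  [0,3): 3 bp
  [3,9): 6 bp
  [9,18): 9 bp
  [18,26): 8 bp
  [26,32): 6 bp
  [32,46): 14 bp
  [46,58): 12 bp
  [58,68): 10 bp
  [68,75): 7 bp
  [75,85): 10 bp
  [85,103): 18 bp
  [103,110): 7 bp
  [110,120): 10 bp
  [120,130): 10 bp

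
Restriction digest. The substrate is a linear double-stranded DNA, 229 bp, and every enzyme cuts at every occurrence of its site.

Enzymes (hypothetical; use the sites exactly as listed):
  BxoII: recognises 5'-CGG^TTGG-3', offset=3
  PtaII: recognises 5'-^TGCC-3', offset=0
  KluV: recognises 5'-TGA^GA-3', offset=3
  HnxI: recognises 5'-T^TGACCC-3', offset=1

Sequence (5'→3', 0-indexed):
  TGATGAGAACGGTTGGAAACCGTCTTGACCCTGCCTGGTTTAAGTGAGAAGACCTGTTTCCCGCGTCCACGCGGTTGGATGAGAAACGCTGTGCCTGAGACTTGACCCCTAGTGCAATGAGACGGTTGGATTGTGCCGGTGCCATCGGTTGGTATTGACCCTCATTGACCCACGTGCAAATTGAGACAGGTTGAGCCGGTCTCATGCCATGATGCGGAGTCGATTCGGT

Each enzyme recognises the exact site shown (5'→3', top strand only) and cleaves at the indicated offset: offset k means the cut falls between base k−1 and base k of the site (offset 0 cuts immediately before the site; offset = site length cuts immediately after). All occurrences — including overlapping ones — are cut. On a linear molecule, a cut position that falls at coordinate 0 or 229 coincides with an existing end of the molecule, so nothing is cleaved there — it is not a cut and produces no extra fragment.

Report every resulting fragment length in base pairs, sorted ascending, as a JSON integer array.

[4,5,6,6,6,6,7,7,8,8,9,9,10,13,16,18,19,20,25,27]

Scan for sites:
  BxoII CGGTTGG/3: at [9, 71, 122, 145] ⇒ [12, 74, 125, 148]
  PtaII TGCC/0: at [31, 91, 133, 139, 204] ⇒ [31, 91, 133, 139, 204]
  KluV TGAGA/3: at [3, 44, 79, 95, 117, 181] ⇒ [6, 47, 82, 98, 120, 184]
  HnxI TTGACCC/1: at [24, 101, 154, 164] ⇒ [25, 102, 155, 165]

All cut coordinates (distinct, sorted): [6, 12, 25, 31, 47, 74, 82, 91, 98, 102, 120, 125, 133, 139, 148, 155, 165, 184, 204]

Fragment lengths:
  [0,6): 6 bp
  [6,12): 6 bp
  [12,25): 13 bp
  [25,31): 6 bp
  [31,47): 16 bp
  [47,74): 27 bp
  [74,82): 8 bp
  [82,91): 9 bp
  [91,98): 7 bp
  [98,102): 4 bp
  [102,120): 18 bp
  [120,125): 5 bp
  [125,133): 8 bp
  [133,139): 6 bp
  [139,148): 9 bp
  [148,155): 7 bp
  [155,165): 10 bp
  [165,184): 19 bp
  [184,204): 20 bp
  [204,229): 25 bp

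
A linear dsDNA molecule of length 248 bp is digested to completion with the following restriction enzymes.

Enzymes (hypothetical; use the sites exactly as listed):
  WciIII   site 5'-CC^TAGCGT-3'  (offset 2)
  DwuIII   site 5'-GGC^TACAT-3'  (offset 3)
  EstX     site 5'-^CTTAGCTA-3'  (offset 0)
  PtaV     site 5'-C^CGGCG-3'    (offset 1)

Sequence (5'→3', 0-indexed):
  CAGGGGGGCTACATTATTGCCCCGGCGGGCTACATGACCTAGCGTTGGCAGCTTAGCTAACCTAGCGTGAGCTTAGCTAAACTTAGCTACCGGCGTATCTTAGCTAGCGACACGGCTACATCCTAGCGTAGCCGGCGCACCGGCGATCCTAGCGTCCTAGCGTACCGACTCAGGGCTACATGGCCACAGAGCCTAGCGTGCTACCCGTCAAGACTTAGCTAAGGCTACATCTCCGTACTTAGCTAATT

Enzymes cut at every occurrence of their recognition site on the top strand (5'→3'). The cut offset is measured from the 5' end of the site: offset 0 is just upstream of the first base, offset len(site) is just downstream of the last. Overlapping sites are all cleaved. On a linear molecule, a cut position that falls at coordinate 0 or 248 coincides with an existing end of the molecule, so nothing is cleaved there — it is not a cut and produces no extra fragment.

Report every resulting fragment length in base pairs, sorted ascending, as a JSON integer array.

Per-enzyme occurrences:
  WciIII (CCTAGCGT, off=2): starts [37, 60, 121, 147, 155, 191] → cuts [39, 62, 123, 149, 157, 193]
  DwuIII (GGCTACAT, off=3): starts [6, 27, 113, 173, 222] → cuts [9, 30, 116, 176, 225]
  EstX (CTTAGCTA, off=0): starts [51, 71, 81, 98, 213, 237] → cuts [51, 71, 81, 98, 213, 237]
  PtaV (CCGGCG, off=1): starts [21, 89, 131, 139] → cuts [22, 90, 132, 140]

All cut coordinates (distinct, sorted): [9, 22, 30, 39, 51, 62, 71, 81, 90, 98, 116, 123, 132, 140, 149, 157, 176, 193, 213, 225, 237]

Fragments:
  [0,9): 9 bp
  [9,22): 13 bp
  [22,30): 8 bp
  [30,39): 9 bp
  [39,51): 12 bp
  [51,62): 11 bp
  [62,71): 9 bp
  [71,81): 10 bp
  [81,90): 9 bp
  [90,98): 8 bp
  [98,116): 18 bp
  [116,123): 7 bp
  [123,132): 9 bp
  [132,140): 8 bp
  [140,149): 9 bp
  [149,157): 8 bp
  [157,176): 19 bp
  [176,193): 17 bp
  [193,213): 20 bp
  [213,225): 12 bp
  [225,237): 12 bp
  [237,248): 11 bp

[7,8,8,8,8,9,9,9,9,9,9,10,11,11,12,12,12,13,17,18,19,20]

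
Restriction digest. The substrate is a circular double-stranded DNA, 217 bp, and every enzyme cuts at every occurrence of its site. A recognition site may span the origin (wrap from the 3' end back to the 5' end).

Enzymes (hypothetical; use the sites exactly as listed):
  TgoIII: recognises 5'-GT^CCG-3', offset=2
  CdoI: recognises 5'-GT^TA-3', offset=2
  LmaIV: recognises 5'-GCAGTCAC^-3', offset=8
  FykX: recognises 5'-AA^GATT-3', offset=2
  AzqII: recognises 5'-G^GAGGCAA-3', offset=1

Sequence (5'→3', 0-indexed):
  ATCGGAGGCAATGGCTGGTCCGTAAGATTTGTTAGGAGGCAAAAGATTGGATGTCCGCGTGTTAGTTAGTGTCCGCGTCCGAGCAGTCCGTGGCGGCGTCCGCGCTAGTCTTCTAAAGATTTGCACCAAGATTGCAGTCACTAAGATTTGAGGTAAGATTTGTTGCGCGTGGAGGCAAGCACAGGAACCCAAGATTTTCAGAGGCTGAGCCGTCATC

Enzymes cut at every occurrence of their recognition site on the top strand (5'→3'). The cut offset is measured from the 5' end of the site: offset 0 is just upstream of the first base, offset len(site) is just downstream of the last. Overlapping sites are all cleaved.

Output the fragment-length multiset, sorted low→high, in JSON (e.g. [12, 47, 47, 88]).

[3,3,4,6,6,6,7,8,9,9,10,12,12,12,12,15,15,18,21,29]

Per-enzyme occurrences:
  TgoIII (GTCCG, off=2): starts [17, 52, 70, 76, 85, 97] → cuts [19, 54, 72, 78, 87, 99]
  CdoI (GTTA, off=2): starts [30, 60, 64] → cuts [32, 62, 66]
  LmaIV (GCAGTCAC, off=8): starts [133] → cuts [141]
  FykX (AAGATT, off=2): starts [23, 42, 115, 127, 142, 154, 190] → cuts [25, 44, 117, 129, 144, 156, 192]
  AzqII (GGAGGCAA, off=1): starts [3, 34, 170] → cuts [4, 35, 171]

Pooled cuts: [4, 19, 25, 32, 35, 44, 54, 62, 66, 72, 78, 87, 99, 117, 129, 141, 144, 156, 171, 192]

Fragment lengths:
  4→19: 15 bp
  19→25: 6 bp
  25→32: 7 bp
  32→35: 3 bp
  35→44: 9 bp
  44→54: 10 bp
  54→62: 8 bp
  62→66: 4 bp
  66→72: 6 bp
  72→78: 6 bp
  78→87: 9 bp
  87→99: 12 bp
  99→117: 18 bp
  117→129: 12 bp
  129→141: 12 bp
  141→144: 3 bp
  144→156: 12 bp
  156→171: 15 bp
  171→192: 21 bp
  192→4 (wrap): 217-192+4 = 29 bp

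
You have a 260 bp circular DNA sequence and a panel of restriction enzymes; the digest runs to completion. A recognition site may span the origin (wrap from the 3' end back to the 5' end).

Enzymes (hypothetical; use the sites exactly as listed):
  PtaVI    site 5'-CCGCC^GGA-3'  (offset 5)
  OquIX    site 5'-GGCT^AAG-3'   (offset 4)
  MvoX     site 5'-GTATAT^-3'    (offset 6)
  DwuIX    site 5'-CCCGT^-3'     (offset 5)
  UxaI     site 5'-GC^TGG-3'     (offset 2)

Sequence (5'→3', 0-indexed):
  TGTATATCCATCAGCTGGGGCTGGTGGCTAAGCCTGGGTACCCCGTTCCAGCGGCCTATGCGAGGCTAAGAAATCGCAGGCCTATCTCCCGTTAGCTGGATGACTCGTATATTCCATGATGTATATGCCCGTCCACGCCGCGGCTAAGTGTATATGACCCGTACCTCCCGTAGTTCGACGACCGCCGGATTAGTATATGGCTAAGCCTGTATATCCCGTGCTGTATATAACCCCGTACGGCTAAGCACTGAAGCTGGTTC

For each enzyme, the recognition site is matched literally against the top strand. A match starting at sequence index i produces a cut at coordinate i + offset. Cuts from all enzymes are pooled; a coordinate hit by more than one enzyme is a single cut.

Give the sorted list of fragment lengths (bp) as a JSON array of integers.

Per-enzyme occurrences:
  PtaVI (CCGCCGGA, off=5): starts [181] → cuts [186]
  OquIX (GGCTAAG, off=4): starts [25, 63, 141, 198, 238] → cuts [29, 67, 145, 202, 242]
  MvoX (GTATAT, off=6): starts [1, 106, 120, 149, 192, 208, 222] → cuts [7, 112, 126, 155, 198, 214, 228]
  DwuIX (CCCGT, off=5): starts [41, 87, 127, 157, 166, 214, 231] → cuts [46, 92, 132, 162, 171, 219, 236]
  UxaI (GCTGG, off=2): starts [13, 19, 94, 252] → cuts [15, 21, 96, 254]

Pooled cuts: [7, 15, 21, 29, 46, 67, 92, 96, 112, 126, 132, 145, 155, 162, 171, 186, 198, 202, 214, 219, 228, 236, 242, 254]

Fragments:
  7→15: 8 bp
  15→21: 6 bp
  21→29: 8 bp
  29→46: 17 bp
  46→67: 21 bp
  67→92: 25 bp
  92→96: 4 bp
  96→112: 16 bp
  112→126: 14 bp
  126→132: 6 bp
  132→145: 13 bp
  145→155: 10 bp
  155→162: 7 bp
  162→171: 9 bp
  171→186: 15 bp
  186→198: 12 bp
  198→202: 4 bp
  202→214: 12 bp
  214→219: 5 bp
  219→228: 9 bp
  228→236: 8 bp
  236→242: 6 bp
  242→254: 12 bp
  254→7 (wrap): 260-254+7 = 13 bp

[4,4,5,6,6,6,7,8,8,8,9,9,10,12,12,12,13,13,14,15,16,17,21,25]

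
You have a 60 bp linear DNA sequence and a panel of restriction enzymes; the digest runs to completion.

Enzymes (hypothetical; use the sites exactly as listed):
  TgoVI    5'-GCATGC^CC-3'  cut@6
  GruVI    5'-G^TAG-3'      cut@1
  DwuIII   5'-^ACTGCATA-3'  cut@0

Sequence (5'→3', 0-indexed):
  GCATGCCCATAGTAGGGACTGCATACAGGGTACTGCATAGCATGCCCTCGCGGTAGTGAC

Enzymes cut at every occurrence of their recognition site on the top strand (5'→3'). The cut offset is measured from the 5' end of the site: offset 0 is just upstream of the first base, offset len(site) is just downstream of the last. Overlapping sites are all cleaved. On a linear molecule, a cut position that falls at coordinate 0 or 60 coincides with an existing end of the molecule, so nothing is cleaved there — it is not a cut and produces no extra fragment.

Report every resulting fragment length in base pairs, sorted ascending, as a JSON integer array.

[5,6,6,7,8,14,14]

Scan for sites:
  TgoVI GCATGCCC/6: at [0, 39] ⇒ [6, 45]
  GruVI GTAG/1: at [11, 52] ⇒ [12, 53]
  DwuIII ACTGCATA/0: at [17, 31] ⇒ [17, 31]

All cut coordinates (distinct, sorted): [6, 12, 17, 31, 45, 53]

Fragments:
  [0,6): 6 bp
  [6,12): 6 bp
  [12,17): 5 bp
  [17,31): 14 bp
  [31,45): 14 bp
  [45,53): 8 bp
  [53,60): 7 bp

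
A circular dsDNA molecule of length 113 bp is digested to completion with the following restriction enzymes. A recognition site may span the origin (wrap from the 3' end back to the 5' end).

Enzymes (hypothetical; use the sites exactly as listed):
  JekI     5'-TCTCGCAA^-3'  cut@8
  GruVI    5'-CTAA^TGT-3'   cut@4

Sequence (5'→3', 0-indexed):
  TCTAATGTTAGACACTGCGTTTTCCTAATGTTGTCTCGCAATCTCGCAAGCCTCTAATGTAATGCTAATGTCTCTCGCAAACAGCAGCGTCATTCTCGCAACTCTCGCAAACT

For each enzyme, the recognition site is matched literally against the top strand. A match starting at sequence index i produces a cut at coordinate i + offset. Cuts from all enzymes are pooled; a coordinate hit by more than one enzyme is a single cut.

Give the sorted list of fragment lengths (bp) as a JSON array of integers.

[8,8,8,9,11,12,13,21,23]

Site scan:
  JekI TCTCGCAA/8: at [33, 41, 72, 93, 102] ⇒ [41, 49, 80, 101, 110]
  GruVI CTAATGT/4: at [1, 24, 53, 64] ⇒ [5, 28, 57, 68]

Pooled cuts: [5, 28, 41, 49, 57, 68, 80, 101, 110]

Fragments:
  5→28: 23 bp
  28→41: 13 bp
  41→49: 8 bp
  49→57: 8 bp
  57→68: 11 bp
  68→80: 12 bp
  80→101: 21 bp
  101→110: 9 bp
  110→5 (wrap): 113-110+5 = 8 bp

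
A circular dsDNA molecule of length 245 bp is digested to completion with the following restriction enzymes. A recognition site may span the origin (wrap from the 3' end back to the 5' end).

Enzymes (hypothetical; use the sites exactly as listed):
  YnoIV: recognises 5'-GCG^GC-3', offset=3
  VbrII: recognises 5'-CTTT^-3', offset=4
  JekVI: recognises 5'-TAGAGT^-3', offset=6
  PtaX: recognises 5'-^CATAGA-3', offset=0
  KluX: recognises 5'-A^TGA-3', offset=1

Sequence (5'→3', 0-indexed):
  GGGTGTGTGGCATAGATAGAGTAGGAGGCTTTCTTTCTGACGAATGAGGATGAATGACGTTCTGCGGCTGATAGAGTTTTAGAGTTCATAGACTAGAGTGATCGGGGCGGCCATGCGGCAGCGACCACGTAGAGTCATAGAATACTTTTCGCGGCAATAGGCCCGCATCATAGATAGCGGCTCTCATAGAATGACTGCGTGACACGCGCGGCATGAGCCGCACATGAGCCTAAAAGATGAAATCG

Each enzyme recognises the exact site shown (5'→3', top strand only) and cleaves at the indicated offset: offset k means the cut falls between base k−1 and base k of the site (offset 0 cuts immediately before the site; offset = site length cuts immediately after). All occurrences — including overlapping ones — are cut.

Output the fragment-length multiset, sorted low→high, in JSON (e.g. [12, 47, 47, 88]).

[1,3,4,4,5,5,6,7,8,8,8,10,10,11,11,11,12,12,13,13,13,15,18,18,19]

Site scan:
  YnoIV (GCGGC, off=3): starts [63, 106, 114, 150, 176, 207] → cuts [66, 109, 117, 153, 179, 210]
  VbrII (CTTT, off=4): starts [28, 32, 144] → cuts [32, 36, 148]
  JekVI (TAGAGT, off=6): starts [16, 71, 79, 93, 129] → cuts [22, 77, 85, 99, 135]
  PtaX (CATAGA, off=0): starts [10, 86, 135, 168, 184] → cuts [10, 86, 135, 168, 184]
  KluX (ATGA, off=1): starts [43, 49, 53, 190, 212, 223, 236] → cuts [44, 50, 54, 191, 213, 224, 237]

Pooled cuts: [10, 22, 32, 36, 44, 50, 54, 66, 77, 85, 86, 99, 109, 117, 135, 148, 153, 168, 179, 184, 191, 210, 213, 224, 237]

Fragments:
  10→22: 12 bp
  22→32: 10 bp
  32→36: 4 bp
  36→44: 8 bp
  44→50: 6 bp
  50→54: 4 bp
  54→66: 12 bp
  66→77: 11 bp
  77→85: 8 bp
  85→86: 1 bp
  86→99: 13 bp
  99→109: 10 bp
  109→117: 8 bp
  117→135: 18 bp
  135→148: 13 bp
  148→153: 5 bp
  153→168: 15 bp
  168→179: 11 bp
  179→184: 5 bp
  184→191: 7 bp
  191→210: 19 bp
  210→213: 3 bp
  213→224: 11 bp
  224→237: 13 bp
  237→10 (wrap): 245-237+10 = 18 bp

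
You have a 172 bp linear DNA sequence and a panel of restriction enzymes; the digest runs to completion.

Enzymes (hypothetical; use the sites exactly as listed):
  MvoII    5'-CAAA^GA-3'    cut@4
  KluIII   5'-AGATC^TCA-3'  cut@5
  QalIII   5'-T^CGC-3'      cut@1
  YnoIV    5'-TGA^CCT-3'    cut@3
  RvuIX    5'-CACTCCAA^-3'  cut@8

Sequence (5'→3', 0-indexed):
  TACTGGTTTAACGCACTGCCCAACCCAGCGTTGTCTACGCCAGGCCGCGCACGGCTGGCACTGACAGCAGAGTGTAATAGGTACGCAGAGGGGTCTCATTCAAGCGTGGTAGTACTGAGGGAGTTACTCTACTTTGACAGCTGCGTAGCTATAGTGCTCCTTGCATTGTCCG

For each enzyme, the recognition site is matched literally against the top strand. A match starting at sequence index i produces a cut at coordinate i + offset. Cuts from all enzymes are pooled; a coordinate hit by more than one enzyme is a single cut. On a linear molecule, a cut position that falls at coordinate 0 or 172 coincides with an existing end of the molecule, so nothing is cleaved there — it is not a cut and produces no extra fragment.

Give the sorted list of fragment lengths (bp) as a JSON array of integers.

[172]

Site scan:
  MvoII (CAAAGA, off=4): no sites
  KluIII (AGATCTCA, off=5): no sites
  QalIII (TCGC, off=1): no sites
  YnoIV (TGACCT, off=3): no sites
  RvuIX (CACTCCAA, off=8): no sites

Pooled cuts: ∅

Fragments:
  no cuts → one linear fragment of 172 bp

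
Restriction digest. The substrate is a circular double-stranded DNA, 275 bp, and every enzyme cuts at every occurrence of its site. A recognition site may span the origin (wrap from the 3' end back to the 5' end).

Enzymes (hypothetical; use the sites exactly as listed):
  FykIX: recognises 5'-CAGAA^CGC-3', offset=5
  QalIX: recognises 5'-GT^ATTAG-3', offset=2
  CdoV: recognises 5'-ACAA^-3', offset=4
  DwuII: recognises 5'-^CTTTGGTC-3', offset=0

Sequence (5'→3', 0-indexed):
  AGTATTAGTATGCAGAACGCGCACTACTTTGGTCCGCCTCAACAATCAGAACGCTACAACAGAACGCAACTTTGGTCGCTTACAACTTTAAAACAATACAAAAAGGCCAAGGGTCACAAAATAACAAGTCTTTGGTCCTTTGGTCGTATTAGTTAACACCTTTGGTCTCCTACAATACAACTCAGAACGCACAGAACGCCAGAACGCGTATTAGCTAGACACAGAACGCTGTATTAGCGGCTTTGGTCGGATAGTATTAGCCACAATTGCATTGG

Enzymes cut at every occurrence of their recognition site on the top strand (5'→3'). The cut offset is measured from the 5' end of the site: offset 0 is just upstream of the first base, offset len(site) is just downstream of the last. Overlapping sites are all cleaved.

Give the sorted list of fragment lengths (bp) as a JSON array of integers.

[2,5,5,5,5,5,6,6,7,8,8,8,8,8,9,9,10,11,11,12,12,14,15,16,16,17,18,19]

Site scan:
  FykIX (CAGAACGC, off=5): starts [12, 46, 59, 182, 191, 199, 221] → cuts [17, 51, 64, 187, 196, 204, 226]
  QalIX (GTATTAG, off=2): starts [1, 145, 207, 230, 253] → cuts [3, 147, 209, 232, 255]
  CdoV (ACAA, off=4): starts [41, 55, 81, 92, 97, 115, 123, 171, 176, 262] → cuts [45, 59, 85, 96, 101, 119, 127, 175, 180, 266]
  DwuII (CTTTGGTC, off=0): starts [26, 69, 129, 137, 159, 240] → cuts [26, 69, 129, 137, 159, 240]

All cut coordinates (distinct, sorted): [3, 17, 26, 45, 51, 59, 64, 69, 85, 96, 101, 119, 127, 129, 137, 147, 159, 175, 180, 187, 196, 204, 209, 226, 232, 240, 255, 266]

Fragments:
  3→17: 14 bp
  17→26: 9 bp
  26→45: 19 bp
  45→51: 6 bp
  51→59: 8 bp
  59→64: 5 bp
  64→69: 5 bp
  69→85: 16 bp
  85→96: 11 bp
  96→101: 5 bp
  101→119: 18 bp
  119→127: 8 bp
  127→129: 2 bp
  129→137: 8 bp
  137→147: 10 bp
  147→159: 12 bp
  159→175: 16 bp
  175→180: 5 bp
  180→187: 7 bp
  187→196: 9 bp
  196→204: 8 bp
  204→209: 5 bp
  209→226: 17 bp
  226→232: 6 bp
  232→240: 8 bp
  240→255: 15 bp
  255→266: 11 bp
  266→3 (wrap): 275-266+3 = 12 bp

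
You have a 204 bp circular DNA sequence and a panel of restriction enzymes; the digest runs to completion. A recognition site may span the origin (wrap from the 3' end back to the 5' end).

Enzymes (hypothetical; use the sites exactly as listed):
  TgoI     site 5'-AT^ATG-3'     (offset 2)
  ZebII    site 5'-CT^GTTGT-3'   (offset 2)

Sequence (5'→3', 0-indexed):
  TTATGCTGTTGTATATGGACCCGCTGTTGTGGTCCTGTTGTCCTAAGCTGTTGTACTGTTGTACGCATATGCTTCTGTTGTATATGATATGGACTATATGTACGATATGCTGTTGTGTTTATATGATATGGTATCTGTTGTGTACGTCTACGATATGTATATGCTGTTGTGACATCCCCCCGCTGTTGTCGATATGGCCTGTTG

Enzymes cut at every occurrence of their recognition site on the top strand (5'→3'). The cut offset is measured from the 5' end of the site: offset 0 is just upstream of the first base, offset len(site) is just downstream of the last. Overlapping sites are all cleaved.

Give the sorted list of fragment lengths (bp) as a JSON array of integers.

Site scan:
  TgoI ATATG/2: at [12, 66, 81, 86, 95, 104, 120, 125, 152, 158, 191] ⇒ [14, 68, 83, 88, 97, 106, 122, 127, 154, 160, 193]
  ZebII CTGTTGT/2: at [5, 23, 34, 47, 55, 74, 109, 134, 163, 182, 198] ⇒ [7, 25, 36, 49, 57, 76, 111, 136, 165, 184, 200]

Pooled cuts: [7, 14, 25, 36, 49, 57, 68, 76, 83, 88, 97, 106, 111, 122, 127, 136, 154, 160, 165, 184, 193, 200]

Fragment lengths:
  7→14: 7 bp
  14→25: 11 bp
  25→36: 11 bp
  36→49: 13 bp
  49→57: 8 bp
  57→68: 11 bp
  68→76: 8 bp
  76→83: 7 bp
  83→88: 5 bp
  88→97: 9 bp
  97→106: 9 bp
  106→111: 5 bp
  111→122: 11 bp
  122→127: 5 bp
  127→136: 9 bp
  136→154: 18 bp
  154→160: 6 bp
  160→165: 5 bp
  165→184: 19 bp
  184→193: 9 bp
  193→200: 7 bp
  200→7 (wrap): 204-200+7 = 11 bp

[5,5,5,5,6,7,7,7,8,8,9,9,9,9,11,11,11,11,11,13,18,19]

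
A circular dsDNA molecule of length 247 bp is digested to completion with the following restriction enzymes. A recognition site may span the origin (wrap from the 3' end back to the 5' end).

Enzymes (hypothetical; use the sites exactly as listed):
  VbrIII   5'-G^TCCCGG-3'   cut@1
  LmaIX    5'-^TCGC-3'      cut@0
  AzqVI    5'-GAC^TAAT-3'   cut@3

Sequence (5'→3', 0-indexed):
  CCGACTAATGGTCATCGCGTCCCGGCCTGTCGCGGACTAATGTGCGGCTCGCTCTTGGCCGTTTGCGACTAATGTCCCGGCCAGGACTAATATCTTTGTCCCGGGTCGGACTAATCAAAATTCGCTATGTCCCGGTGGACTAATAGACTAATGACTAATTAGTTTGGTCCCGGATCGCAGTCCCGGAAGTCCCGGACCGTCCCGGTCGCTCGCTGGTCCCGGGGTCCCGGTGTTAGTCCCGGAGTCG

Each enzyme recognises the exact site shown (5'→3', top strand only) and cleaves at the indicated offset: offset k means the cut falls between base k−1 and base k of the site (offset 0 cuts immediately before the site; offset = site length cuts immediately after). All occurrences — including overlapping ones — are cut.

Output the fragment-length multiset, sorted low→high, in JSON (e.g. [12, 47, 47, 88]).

Per-enzyme occurrences:
  VbrIII GTCCCGG/1: at [18, 73, 97, 128, 166, 179, 188, 198, 215, 223, 235] ⇒ [19, 74, 98, 129, 167, 180, 189, 199, 216, 224, 236]
  LmaIX TCGC/0: at [14, 29, 48, 121, 174, 205, 209, 244] ⇒ [14, 29, 48, 121, 174, 205, 209, 244]
  AzqVI GACTAAT/3: at [2, 34, 66, 84, 108, 137, 145, 152] ⇒ [5, 37, 69, 87, 111, 140, 148, 155]

Pooled cuts: [5, 14, 19, 29, 37, 48, 69, 74, 87, 98, 111, 121, 129, 140, 148, 155, 167, 174, 180, 189, 199, 205, 209, 216, 224, 236, 244]

Fragments:
  5→14: 9 bp
  14→19: 5 bp
  19→29: 10 bp
  29→37: 8 bp
  37→48: 11 bp
  48→69: 21 bp
  69→74: 5 bp
  74→87: 13 bp
  87→98: 11 bp
  98→111: 13 bp
  111→121: 10 bp
  121→129: 8 bp
  129→140: 11 bp
  140→148: 8 bp
  148→155: 7 bp
  155→167: 12 bp
  167→174: 7 bp
  174→180: 6 bp
  180→189: 9 bp
  189→199: 10 bp
  199→205: 6 bp
  205→209: 4 bp
  209→216: 7 bp
  216→224: 8 bp
  224→236: 12 bp
  236→244: 8 bp
  244→5 (wrap): 247-244+5 = 8 bp

[4,5,5,6,6,7,7,7,8,8,8,8,8,8,9,9,10,10,10,11,11,11,12,12,13,13,21]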